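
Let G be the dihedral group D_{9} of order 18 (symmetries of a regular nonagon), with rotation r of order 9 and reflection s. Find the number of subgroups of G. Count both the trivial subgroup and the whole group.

16

|G| = 18, so by Lagrange every subgroup order divides 18. Divisors: 1, 2, 3, 6, 9, 18.
Subgroups by order — order 1: 1; order 2: 9; order 3: 1; order 6: 3; order 9: 1; order 18: 1.
Total: 1 + 9 + 1 + 3 + 1 + 1 = 16.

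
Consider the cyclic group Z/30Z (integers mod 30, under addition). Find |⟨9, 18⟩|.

|⟨9⟩| = 10 and |⟨18⟩| = 5, so |H| is a multiple of lcm(10, 5) = 10 and divides |G| = 30.
Closing under the operation: H = {0, 3, 6, 9, 12, 15, 18, 21, 24, 27}, so |H| = 10.

10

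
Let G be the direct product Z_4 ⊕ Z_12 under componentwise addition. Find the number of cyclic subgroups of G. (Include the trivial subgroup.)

20

Group the elements of G by the cyclic subgroup they generate; each cyclic subgroup of order d accounts for φ(d) elements.
Cyclic subgroups by order — order 1: 1; order 2: 3; order 3: 1; order 4: 6; order 6: 3; order 12: 6.
Total: 20.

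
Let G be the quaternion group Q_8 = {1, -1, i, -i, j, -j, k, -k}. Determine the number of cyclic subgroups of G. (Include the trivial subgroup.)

5

A cyclic subgroup of order d is generated by each of its φ(d) elements of order d, so the cyclic subgroups of order d number (#elements of order d)/φ(d).
Cyclic subgroups by order — order 1: 1; order 2: 1; order 4: 3.
Total: 5.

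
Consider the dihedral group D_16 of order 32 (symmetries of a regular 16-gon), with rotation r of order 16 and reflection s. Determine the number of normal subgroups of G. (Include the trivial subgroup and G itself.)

8

G has 36 subgroups. Checking conjugation-invariance by order — order 1: 1/1 normal; order 2: 1/17 normal; order 4: 1/9 normal; order 8: 1/5 normal; order 16: 3/3 normal; order 32: 1/1 normal.
Total normal subgroups: 8.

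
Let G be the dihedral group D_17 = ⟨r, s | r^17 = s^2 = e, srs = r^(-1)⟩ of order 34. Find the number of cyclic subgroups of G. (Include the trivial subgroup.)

19

A cyclic subgroup of order d is generated by each of its φ(d) elements of order d, so the cyclic subgroups of order d number (#elements of order d)/φ(d).
Cyclic subgroups by order — order 1: 1; order 2: 17; order 17: 1.
Total: 19.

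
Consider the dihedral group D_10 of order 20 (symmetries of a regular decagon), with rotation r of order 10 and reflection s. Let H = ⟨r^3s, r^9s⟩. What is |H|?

10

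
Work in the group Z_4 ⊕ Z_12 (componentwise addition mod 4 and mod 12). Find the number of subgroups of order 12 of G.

7

|G| = 48 and 12 | 48, so subgroups of order 12 are possible by Lagrange.
The subgroups of order 12 are: {(0,0), (0,1), (0,2), (0,3), (0,4), (0,5), (0,6), (0,7), (0,8), (0,9), (0,10), (0,11)}; {(0,0), (0,2), (0,4), (0,6), (0,8), (0,10), (2,0), (2,2), (2,4), (2,6), (2,8), (2,10)}; {(0,0), (0,2), (0,4), (0,6), (0,8), (0,10), (2,1), (2,3), (2,5), (2,7), (2,9), (2,11)}; {(0,0), (0,4), (0,8), (1,0), (1,4), (1,8), (2,0), (2,4), (2,8), (3,0), (3,4), (3,8)}; … (7 in all).
So G has 7 subgroups of order 12.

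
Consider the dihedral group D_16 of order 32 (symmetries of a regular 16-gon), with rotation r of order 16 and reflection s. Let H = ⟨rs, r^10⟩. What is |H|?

|⟨rs⟩| = 2 and |⟨r^10⟩| = 8, so |H| is a multiple of lcm(2, 8) = 8 and divides |G| = 32.
Closing under the operation: H = {e, r^2, r^4, r^6, r^8, r^10, r^12, r^14, rs, r^3s, r^5s, r^7s, r^9s, r^11s, r^13s, r^15s}, so |H| = 16.

16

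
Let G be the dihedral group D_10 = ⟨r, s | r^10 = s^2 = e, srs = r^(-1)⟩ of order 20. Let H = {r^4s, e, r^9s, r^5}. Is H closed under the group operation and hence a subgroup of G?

|H| = 4 divides |G| = 20, consistent with Lagrange.
H contains the identity, every element's inverse is in H, and H is closed under ·: it is a subgroup.

Yes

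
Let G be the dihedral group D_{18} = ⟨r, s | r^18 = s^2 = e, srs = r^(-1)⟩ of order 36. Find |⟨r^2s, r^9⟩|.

|⟨r^2s⟩| = 2 and |⟨r^9⟩| = 2, so |H| is a multiple of lcm(2, 2) = 2 and divides |G| = 36.
Closing under the operation: H = {e, r^9, r^2s, r^11s}, so |H| = 4.

4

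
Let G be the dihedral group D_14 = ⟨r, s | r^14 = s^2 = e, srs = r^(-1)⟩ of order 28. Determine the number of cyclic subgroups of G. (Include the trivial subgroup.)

A cyclic subgroup of order d is generated by each of its φ(d) elements of order d, so the cyclic subgroups of order d number (#elements of order d)/φ(d).
Cyclic subgroups by order — order 1: 1; order 2: 15; order 7: 1; order 14: 1.
Total: 18.

18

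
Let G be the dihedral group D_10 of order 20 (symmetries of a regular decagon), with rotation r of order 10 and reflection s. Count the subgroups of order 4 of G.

|G| = 20 and 4 | 20, so subgroups of order 4 are possible by Lagrange.
The subgroups of order 4 are: {e, r^5, r^2s, r^7s}; {e, r^5, r^3s, r^8s}; {e, r^5, r^4s, r^9s}; {e, r^5, s, r^5s}; … (5 in all).
So G has 5 subgroups of order 4.

5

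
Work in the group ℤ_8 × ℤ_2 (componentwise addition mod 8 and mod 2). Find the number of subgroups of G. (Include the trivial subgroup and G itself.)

11

|G| = 16, so by Lagrange every subgroup order divides 16. Divisors: 1, 2, 4, 8, 16.
Subgroups by order — order 1: 1; order 2: 3; order 4: 3; order 8: 3; order 16: 1.
Total: 1 + 3 + 3 + 3 + 1 = 11.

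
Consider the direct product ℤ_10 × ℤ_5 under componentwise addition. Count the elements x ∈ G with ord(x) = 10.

24

An element (a,b) has order lcm(ord(a), ord(b)); count pairs with lcm equal to 10.
Enumerating gives 24 such elements.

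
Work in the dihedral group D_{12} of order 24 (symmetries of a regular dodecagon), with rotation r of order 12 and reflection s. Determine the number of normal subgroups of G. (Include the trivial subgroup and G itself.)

G has 34 subgroups. Checking conjugation-invariance by order — order 1: 1/1 normal; order 2: 1/13 normal; order 3: 1/1 normal; order 4: 1/7 normal; order 6: 1/5 normal; order 8: 0/3 normal; order 12: 3/3 normal; order 24: 1/1 normal.
Total normal subgroups: 9.

9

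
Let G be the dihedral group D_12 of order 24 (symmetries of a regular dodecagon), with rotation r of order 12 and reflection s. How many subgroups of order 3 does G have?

1

|G| = 24 and 3 | 24, so subgroups of order 3 are possible by Lagrange.
The subgroups of order 3 are: {e, r^4, r^8}.
So G has 1 subgroup of order 3.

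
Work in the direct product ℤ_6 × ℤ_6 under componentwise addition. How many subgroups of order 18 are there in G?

|G| = 36 and 18 | 36, so subgroups of order 18 are possible by Lagrange.
The subgroups of order 18 are: {(0,0), (0,1), (0,2), (0,3), (0,4), (0,5), (2,0), (2,1), (2,2), (2,3), (2,4), (2,5), (4,0), (4,1), (4,2), (4,3), (4,4), (4,5)}; {(0,0), (0,2), (0,4), (1,0), (1,2), (1,4), (2,0), (2,2), (2,4), (3,0), (3,2), (3,4), (4,0), (4,2), (4,4), (5,0), (5,2), (5,4)}; {(0,0), (0,2), (0,4), (1,1), (1,3), (1,5), (2,0), (2,2), (2,4), (3,1), (3,3), (3,5), (4,0), (4,2), (4,4), (5,1), (5,3), (5,5)}.
So G has 3 subgroups of order 18.

3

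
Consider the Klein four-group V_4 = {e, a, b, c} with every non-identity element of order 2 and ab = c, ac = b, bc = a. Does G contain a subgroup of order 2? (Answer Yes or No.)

Yes

2 | 4. A subgroup of order 2 is {e, a}.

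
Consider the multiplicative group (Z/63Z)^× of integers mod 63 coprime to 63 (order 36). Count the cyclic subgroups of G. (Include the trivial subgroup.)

20

Group the elements of G by the cyclic subgroup they generate; each cyclic subgroup of order d accounts for φ(d) elements.
Cyclic subgroups by order — order 1: 1; order 2: 3; order 3: 4; order 6: 12.
Total: 20.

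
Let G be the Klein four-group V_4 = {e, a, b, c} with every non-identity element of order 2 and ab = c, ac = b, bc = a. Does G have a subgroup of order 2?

2 | 4. A subgroup of order 2 is {e, a}.

Yes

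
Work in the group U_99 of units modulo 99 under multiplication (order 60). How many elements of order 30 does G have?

Enumerating element orders in G gives 24 elements of order 30.

24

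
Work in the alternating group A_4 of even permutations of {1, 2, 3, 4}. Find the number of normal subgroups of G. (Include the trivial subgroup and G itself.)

3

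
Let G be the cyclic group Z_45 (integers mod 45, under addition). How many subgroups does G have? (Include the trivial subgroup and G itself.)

6

A cyclic group of order 45 has exactly one subgroup for each divisor of 45.
Divisors of 45: 1, 3, 5, 9, 15, 45.
So Z_45 has 6 subgroups.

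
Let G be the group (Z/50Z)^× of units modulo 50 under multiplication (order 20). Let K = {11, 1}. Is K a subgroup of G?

11 ∈ K but its inverse 41 ∉ K, so K is not a subgroup.

No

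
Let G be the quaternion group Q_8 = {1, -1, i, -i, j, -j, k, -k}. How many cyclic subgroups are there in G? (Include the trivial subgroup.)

Each element a generates a cyclic subgroup ⟨a⟩; distinct elements may generate the same one (a cyclic group of order d has φ(d) generators).
Cyclic subgroups by order — order 1: 1; order 2: 1; order 4: 3.
Total: 5.

5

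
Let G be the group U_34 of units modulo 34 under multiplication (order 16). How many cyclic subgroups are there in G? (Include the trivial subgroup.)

5

Each element a generates a cyclic subgroup ⟨a⟩; distinct elements may generate the same one (a cyclic group of order d has φ(d) generators).
Cyclic subgroups by order — order 1: 1; order 2: 1; order 4: 1; order 8: 1; order 16: 1.
Total: 5.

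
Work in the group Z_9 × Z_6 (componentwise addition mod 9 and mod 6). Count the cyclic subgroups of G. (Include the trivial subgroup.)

16

A cyclic subgroup of order d is generated by each of its φ(d) elements of order d, so the cyclic subgroups of order d number (#elements of order d)/φ(d).
Cyclic subgroups by order — order 1: 1; order 2: 1; order 3: 4; order 6: 4; order 9: 3; order 18: 3.
Total: 16.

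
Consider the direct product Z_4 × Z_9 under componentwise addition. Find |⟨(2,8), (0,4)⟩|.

18

|⟨(2,8)⟩| = 18 and |⟨(0,4)⟩| = 9, so |H| is a multiple of lcm(18, 9) = 18 and divides |G| = 36.
Closing under the operation: H = {(0,0), (0,1), (0,2), (0,3), (0,4), (0,5), (0,6), (0,7), (0,8), (2,0), (2,1), (2,2), (2,3), (2,4), (2,5), (2,6), (2,7), (2,8)}, so |H| = 18.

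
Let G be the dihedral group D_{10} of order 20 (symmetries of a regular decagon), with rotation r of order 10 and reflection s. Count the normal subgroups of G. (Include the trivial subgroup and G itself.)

7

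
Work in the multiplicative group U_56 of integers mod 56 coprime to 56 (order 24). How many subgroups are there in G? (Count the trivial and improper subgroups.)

32

|G| = 24, so by Lagrange every subgroup order divides 24. Divisors: 1, 2, 3, 4, 6, 8, 12, 24.
Subgroups by order — order 1: 1; order 2: 7; order 3: 1; order 4: 7; order 6: 7; order 8: 1; order 12: 7; order 24: 1.
Total: 1 + 7 + 1 + 7 + 7 + 1 + 7 + 1 = 32.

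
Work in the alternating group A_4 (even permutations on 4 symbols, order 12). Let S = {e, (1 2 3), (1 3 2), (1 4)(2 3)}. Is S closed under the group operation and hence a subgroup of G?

No

Closure fails: (1 3 2) ∘ (1 4)(2 3) = (1 4 3) ∉ S. So S is not a subgroup.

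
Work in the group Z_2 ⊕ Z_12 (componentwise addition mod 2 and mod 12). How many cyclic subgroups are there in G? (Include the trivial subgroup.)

12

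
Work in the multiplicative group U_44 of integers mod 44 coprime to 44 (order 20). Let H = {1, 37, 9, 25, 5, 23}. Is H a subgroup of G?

No

|H| = 6 does not divide |G| = 20, so by Lagrange H is not a subgroup.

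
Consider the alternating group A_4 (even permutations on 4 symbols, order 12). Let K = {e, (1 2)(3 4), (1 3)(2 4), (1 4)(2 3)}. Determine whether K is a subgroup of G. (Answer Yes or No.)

|K| = 4 divides |G| = 12, consistent with Lagrange.
K contains the identity, every element's inverse is in K, and K is closed under ∘: it is a subgroup.

Yes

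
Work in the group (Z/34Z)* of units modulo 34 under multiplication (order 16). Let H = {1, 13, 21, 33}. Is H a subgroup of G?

|H| = 4 divides |G| = 16, consistent with Lagrange.
H contains the identity, every element's inverse is in H, and H is closed under ·: it is a subgroup.
In fact H = ⟨21⟩.

Yes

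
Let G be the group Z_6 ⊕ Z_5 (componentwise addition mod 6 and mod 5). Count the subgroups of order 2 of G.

1

|G| = 30 and 2 | 30, so subgroups of order 2 are possible by Lagrange.
The subgroups of order 2 are: {(0,0), (3,0)}.
So G has 1 subgroup of order 2.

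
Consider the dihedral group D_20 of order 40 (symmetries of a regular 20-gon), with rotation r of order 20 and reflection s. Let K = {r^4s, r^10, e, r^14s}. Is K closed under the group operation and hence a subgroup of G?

|K| = 4 divides |G| = 40, consistent with Lagrange.
K contains the identity, every element's inverse is in K, and K is closed under ·: it is a subgroup.

Yes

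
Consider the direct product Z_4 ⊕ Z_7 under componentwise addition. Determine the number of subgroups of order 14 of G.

1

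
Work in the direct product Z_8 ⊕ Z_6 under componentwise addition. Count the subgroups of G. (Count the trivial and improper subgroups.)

22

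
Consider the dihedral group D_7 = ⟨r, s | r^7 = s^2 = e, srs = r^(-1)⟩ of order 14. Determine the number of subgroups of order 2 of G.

7

|G| = 14 and 2 | 14, so subgroups of order 2 are possible by Lagrange.
The subgroups of order 2 are: {e, r^2s}; {e, r^3s}; {e, r^4s}; {e, r^5s}; … (7 in all).
So G has 7 subgroups of order 2.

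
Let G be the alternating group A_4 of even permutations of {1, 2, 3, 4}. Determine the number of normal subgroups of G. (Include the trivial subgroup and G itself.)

3

G has 10 subgroups. Checking conjugation-invariance by order — order 1: 1/1 normal; order 2: 0/3 normal; order 3: 0/4 normal; order 4: 1/1 normal; order 12: 1/1 normal.
Total normal subgroups: 3.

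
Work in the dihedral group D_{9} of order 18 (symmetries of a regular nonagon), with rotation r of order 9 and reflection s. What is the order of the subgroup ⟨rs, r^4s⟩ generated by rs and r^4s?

6

|⟨rs⟩| = 2 and |⟨r^4s⟩| = 2, so |H| is a multiple of lcm(2, 2) = 2 and divides |G| = 18.
Closing under the operation: H = {e, r^3, r^6, rs, r^4s, r^7s}, so |H| = 6.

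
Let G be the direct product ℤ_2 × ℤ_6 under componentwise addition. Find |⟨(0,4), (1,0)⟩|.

6

|⟨(0,4)⟩| = 3 and |⟨(1,0)⟩| = 2, so |H| is a multiple of lcm(3, 2) = 6 and divides |G| = 12.
Closing under the operation: H = {(0,0), (0,2), (0,4), (1,0), (1,2), (1,4)}, so |H| = 6.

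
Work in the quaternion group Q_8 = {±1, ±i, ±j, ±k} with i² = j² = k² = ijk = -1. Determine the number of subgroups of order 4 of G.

|G| = 8 and 4 | 8, so subgroups of order 4 are possible by Lagrange.
The subgroups of order 4 are: {1, -1, i, -i}; {1, -1, j, -j}; {1, -1, k, -k}.
So G has 3 subgroups of order 4.

3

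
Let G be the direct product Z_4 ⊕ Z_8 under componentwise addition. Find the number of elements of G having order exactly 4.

12

An element (a,b) has order lcm(ord(a), ord(b)); count pairs with lcm equal to 4.
Enumerating gives 12 such elements.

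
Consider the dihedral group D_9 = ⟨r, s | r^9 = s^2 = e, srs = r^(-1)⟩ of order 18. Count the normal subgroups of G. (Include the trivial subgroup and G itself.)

4

G has 16 subgroups. Checking conjugation-invariance by order — order 1: 1/1 normal; order 2: 0/9 normal; order 3: 1/1 normal; order 6: 0/3 normal; order 9: 1/1 normal; order 18: 1/1 normal.
Total normal subgroups: 4.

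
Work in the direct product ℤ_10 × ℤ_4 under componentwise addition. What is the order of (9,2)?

10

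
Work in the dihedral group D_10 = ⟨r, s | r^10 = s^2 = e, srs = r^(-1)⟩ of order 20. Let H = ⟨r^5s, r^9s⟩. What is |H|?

|⟨r^5s⟩| = 2 and |⟨r^9s⟩| = 2, so |H| is a multiple of lcm(2, 2) = 2 and divides |G| = 20.
Closing under the operation: H = {e, r^2, r^4, r^6, r^8, rs, r^3s, r^5s, r^7s, r^9s}, so |H| = 10.

10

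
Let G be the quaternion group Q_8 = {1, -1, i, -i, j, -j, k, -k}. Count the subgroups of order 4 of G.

3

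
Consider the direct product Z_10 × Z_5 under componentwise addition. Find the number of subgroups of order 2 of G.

|G| = 50 and 2 | 50, so subgroups of order 2 are possible by Lagrange.
The subgroups of order 2 are: {(0,0), (5,0)}.
So G has 1 subgroup of order 2.

1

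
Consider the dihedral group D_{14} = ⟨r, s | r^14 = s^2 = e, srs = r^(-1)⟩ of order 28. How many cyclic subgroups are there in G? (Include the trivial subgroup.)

18

Group the elements of G by the cyclic subgroup they generate; each cyclic subgroup of order d accounts for φ(d) elements.
Cyclic subgroups by order — order 1: 1; order 2: 15; order 7: 1; order 14: 1.
Total: 18.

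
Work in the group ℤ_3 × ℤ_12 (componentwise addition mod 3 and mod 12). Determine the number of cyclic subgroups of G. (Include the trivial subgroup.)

Each element a generates a cyclic subgroup ⟨a⟩; distinct elements may generate the same one (a cyclic group of order d has φ(d) generators).
Cyclic subgroups by order — order 1: 1; order 2: 1; order 3: 4; order 4: 1; order 6: 4; order 12: 4.
Total: 15.

15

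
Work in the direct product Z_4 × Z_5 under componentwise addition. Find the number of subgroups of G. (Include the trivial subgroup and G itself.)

6

|G| = 20, so by Lagrange every subgroup order divides 20. Divisors: 1, 2, 4, 5, 10, 20.
Subgroups by order — order 1: 1; order 2: 1; order 4: 1; order 5: 1; order 10: 1; order 20: 1.
Total: 1 + 1 + 1 + 1 + 1 + 1 = 6.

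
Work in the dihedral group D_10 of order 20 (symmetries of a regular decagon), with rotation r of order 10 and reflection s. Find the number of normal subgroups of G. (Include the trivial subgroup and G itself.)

G has 22 subgroups. Checking conjugation-invariance by order — order 1: 1/1 normal; order 2: 1/11 normal; order 4: 0/5 normal; order 5: 1/1 normal; order 10: 3/3 normal; order 20: 1/1 normal.
Total normal subgroups: 7.

7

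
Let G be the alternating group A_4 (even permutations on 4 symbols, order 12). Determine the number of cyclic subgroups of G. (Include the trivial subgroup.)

8

Group the elements of G by the cyclic subgroup they generate; each cyclic subgroup of order d accounts for φ(d) elements.
Cyclic subgroups by order — order 1: 1; order 2: 3; order 3: 4.
Total: 8.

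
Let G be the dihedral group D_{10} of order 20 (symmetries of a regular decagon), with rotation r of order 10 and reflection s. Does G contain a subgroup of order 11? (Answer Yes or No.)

No

11 does not divide |G| = 20, so by Lagrange no subgroup of order 11 exists.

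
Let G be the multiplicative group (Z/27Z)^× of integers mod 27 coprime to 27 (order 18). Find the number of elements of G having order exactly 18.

6

The elements of order 18 are: 2, 5, 11, 14, 20, 23.
That's 6.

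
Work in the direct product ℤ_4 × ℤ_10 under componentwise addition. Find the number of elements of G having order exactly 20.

An element (a,b) has order lcm(ord(a), ord(b)); count pairs with lcm equal to 20.
Enumerating gives 16 such elements.

16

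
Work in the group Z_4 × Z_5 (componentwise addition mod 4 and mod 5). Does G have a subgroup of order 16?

16 does not divide |G| = 20, so by Lagrange no subgroup of order 16 exists.

No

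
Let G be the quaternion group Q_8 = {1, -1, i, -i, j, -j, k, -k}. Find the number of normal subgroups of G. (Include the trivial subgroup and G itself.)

6

G has 6 subgroups. Checking conjugation-invariance by order — order 1: 1/1 normal; order 2: 1/1 normal; order 4: 3/3 normal; order 8: 1/1 normal.
Total normal subgroups: 6.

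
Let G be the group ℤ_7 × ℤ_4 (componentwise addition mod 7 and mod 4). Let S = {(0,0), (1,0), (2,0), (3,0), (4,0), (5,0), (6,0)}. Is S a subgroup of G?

Yes

|S| = 7 divides |G| = 28, consistent with Lagrange.
S contains the identity, every element's inverse is in S, and S is closed under +: it is a subgroup.
In fact S = ⟨(4,0)⟩.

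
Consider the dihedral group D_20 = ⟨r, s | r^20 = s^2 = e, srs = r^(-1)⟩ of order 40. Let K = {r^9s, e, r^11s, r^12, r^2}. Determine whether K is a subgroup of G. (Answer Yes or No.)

No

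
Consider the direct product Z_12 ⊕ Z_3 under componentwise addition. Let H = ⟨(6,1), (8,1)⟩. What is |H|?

|⟨(6,1)⟩| = 6 and |⟨(8,1)⟩| = 3, so |H| is a multiple of lcm(6, 3) = 6 and divides |G| = 36.
Closing under the operation: H = {(0,0), (0,1), (0,2), (2,0), (2,1), (2,2), (4,0), (4,1), (4,2), (6,0), (6,1), (6,2), (8,0), (8,1), (8,2), (10,0), (10,1), (10,2)}, so |H| = 18.

18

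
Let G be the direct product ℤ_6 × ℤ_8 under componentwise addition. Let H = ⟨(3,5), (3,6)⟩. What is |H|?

|⟨(3,5)⟩| = 8 and |⟨(3,6)⟩| = 4, so |H| is a multiple of lcm(8, 4) = 8 and divides |G| = 48.
Closing under the operation: H = {(0,0), (0,1), (0,2), (0,3), (0,4), (0,5), (0,6), (0,7), (3,0), (3,1), (3,2), (3,3), (3,4), (3,5), (3,6), (3,7)}, so |H| = 16.

16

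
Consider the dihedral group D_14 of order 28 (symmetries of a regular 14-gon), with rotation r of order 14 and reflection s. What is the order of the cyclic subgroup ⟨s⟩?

2

Computing powers of s: the smallest k with (s)^k = e is k = 2.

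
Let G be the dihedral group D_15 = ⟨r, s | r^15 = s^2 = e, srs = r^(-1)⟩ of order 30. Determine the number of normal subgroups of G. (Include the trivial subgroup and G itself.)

5

G has 28 subgroups. Checking conjugation-invariance by order — order 1: 1/1 normal; order 2: 0/15 normal; order 3: 1/1 normal; order 5: 1/1 normal; order 6: 0/5 normal; order 10: 0/3 normal; order 15: 1/1 normal; order 30: 1/1 normal.
Total normal subgroups: 5.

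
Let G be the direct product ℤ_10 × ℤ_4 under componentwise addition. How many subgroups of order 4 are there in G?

|G| = 40 and 4 | 40, so subgroups of order 4 are possible by Lagrange.
The subgroups of order 4 are: {(0,0), (0,1), (0,2), (0,3)}; {(0,0), (0,2), (5,0), (5,2)}; {(0,0), (0,2), (5,1), (5,3)}.
So G has 3 subgroups of order 4.

3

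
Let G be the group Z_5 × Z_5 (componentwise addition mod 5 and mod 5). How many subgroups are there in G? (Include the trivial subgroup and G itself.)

8

|G| = 25, so by Lagrange every subgroup order divides 25. Divisors: 1, 5, 25.
Subgroups by order — order 1: 1; order 5: 6; order 25: 1.
Total: 1 + 6 + 1 = 8.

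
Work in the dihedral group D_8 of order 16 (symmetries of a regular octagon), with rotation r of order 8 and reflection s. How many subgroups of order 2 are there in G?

9

|G| = 16 and 2 | 16, so subgroups of order 2 are possible by Lagrange.
The subgroups of order 2 are: {e, r^2s}; {e, r^3s}; {e, r^4}; {e, r^4s}; … (9 in all).
So G has 9 subgroups of order 2.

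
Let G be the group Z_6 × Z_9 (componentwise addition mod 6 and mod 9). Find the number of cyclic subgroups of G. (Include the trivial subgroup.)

Group the elements of G by the cyclic subgroup they generate; each cyclic subgroup of order d accounts for φ(d) elements.
Cyclic subgroups by order — order 1: 1; order 2: 1; order 3: 4; order 6: 4; order 9: 3; order 18: 3.
Total: 16.

16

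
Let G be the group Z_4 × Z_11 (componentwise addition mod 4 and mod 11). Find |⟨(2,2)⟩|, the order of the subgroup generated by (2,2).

22

The order of (2,2) in Z_4 × Z_11 is lcm(ord(2) in Z_4, ord(2) in Z_11).
ord(2) = 2 and ord(2) = 11, so |⟨(2,2)⟩| = lcm(2, 11) = 22.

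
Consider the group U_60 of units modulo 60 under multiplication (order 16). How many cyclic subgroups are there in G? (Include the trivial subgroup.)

Each element a generates a cyclic subgroup ⟨a⟩; distinct elements may generate the same one (a cyclic group of order d has φ(d) generators).
Cyclic subgroups by order — order 1: 1; order 2: 7; order 4: 4.
Total: 12.

12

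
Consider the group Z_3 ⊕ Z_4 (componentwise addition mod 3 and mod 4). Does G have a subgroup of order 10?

No

10 does not divide |G| = 12, so by Lagrange no subgroup of order 10 exists.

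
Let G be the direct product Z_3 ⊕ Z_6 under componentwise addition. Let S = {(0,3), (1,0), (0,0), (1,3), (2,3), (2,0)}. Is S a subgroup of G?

Yes

|S| = 6 divides |G| = 18, consistent with Lagrange.
S contains the identity, every element's inverse is in S, and S is closed under +: it is a subgroup.
In fact S = ⟨(2,3)⟩.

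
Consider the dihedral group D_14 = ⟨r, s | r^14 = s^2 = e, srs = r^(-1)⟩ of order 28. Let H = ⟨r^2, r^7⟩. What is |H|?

14

|⟨r^2⟩| = 7 and |⟨r^7⟩| = 2, so |H| is a multiple of lcm(7, 2) = 14 and divides |G| = 28.
Closing under the operation: H = {e, r, r^2, r^3, r^4, r^5, r^6, r^7, r^8, r^9, r^10, r^11, r^12, r^13}, so |H| = 14.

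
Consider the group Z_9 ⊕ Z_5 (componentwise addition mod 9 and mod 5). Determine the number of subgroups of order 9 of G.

|G| = 45 and 9 | 45, so subgroups of order 9 are possible by Lagrange.
The subgroups of order 9 are: {(0,0), (1,0), (2,0), (3,0), (4,0), (5,0), (6,0), (7,0), (8,0)}.
So G has 1 subgroup of order 9.

1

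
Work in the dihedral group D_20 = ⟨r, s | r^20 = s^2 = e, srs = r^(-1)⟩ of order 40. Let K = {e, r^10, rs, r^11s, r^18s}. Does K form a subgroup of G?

No

Closure fails: r^11s · r^18s = r^13 ∉ K. So K is not a subgroup.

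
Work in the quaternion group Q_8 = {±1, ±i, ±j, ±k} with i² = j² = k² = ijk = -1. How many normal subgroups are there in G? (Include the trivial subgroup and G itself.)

6

G has 6 subgroups. Checking conjugation-invariance by order — order 1: 1/1 normal; order 2: 1/1 normal; order 4: 3/3 normal; order 8: 1/1 normal.
Total normal subgroups: 6.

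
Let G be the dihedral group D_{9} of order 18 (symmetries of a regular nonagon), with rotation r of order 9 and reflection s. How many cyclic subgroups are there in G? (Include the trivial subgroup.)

Group the elements of G by the cyclic subgroup they generate; each cyclic subgroup of order d accounts for φ(d) elements.
Cyclic subgroups by order — order 1: 1; order 2: 9; order 3: 1; order 9: 1.
Total: 12.

12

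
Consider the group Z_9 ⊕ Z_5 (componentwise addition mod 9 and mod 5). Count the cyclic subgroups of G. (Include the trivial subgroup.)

A cyclic subgroup of order d is generated by each of its φ(d) elements of order d, so the cyclic subgroups of order d number (#elements of order d)/φ(d).
Cyclic subgroups by order — order 1: 1; order 3: 1; order 5: 1; order 9: 1; order 15: 1; order 45: 1.
Total: 6.

6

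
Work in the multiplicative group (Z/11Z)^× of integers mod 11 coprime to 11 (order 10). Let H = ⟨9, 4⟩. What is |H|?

5

|⟨9⟩| = 5 and |⟨4⟩| = 5, so |H| is a multiple of lcm(5, 5) = 5 and divides |G| = 10.
Closing under the operation: H = {1, 3, 4, 5, 9}, so |H| = 5.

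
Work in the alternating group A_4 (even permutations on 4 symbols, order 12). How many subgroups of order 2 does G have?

|G| = 12 and 2 | 12, so subgroups of order 2 are possible by Lagrange.
The subgroups of order 2 are: {e, (1 2)(3 4)}; {e, (1 3)(2 4)}; {e, (1 4)(2 3)}.
So G has 3 subgroups of order 2.

3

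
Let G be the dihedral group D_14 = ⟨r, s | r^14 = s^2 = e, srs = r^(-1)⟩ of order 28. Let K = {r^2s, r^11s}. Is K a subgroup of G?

No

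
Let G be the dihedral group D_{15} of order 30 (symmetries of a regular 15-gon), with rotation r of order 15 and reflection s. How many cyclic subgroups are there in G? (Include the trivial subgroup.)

19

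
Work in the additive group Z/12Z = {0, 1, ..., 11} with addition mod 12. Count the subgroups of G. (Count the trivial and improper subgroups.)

6

A cyclic group of order 12 has exactly one subgroup for each divisor of 12.
Divisors of 12: 1, 2, 3, 4, 6, 12.
So Z/12Z has 6 subgroups.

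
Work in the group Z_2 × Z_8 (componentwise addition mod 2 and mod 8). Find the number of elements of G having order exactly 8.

An element (a,b) has order lcm(ord(a), ord(b)); count pairs with lcm equal to 8.
Enumerating gives 8 such elements.

8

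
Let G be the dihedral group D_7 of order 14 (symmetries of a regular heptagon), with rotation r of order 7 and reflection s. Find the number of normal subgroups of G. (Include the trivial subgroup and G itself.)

3

G has 10 subgroups. Checking conjugation-invariance by order — order 1: 1/1 normal; order 2: 0/7 normal; order 7: 1/1 normal; order 14: 1/1 normal.
Total normal subgroups: 3.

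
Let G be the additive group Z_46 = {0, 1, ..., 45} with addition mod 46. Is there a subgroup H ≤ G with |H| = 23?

23 | 46. A subgroup of order 23 is {0, 2, 4, 6, 8, 10, 12, 14, 16, 18, 20, 22, 24, 26, 28, 30, 32, 34, 36, 38, 40, 42, 44}.

Yes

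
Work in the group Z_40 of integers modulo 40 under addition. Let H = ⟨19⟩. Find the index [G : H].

|⟨19⟩| = 40 and |G| = 40.
By Lagrange, [G : H] = |G|/|H| = 40/40 = 1.

1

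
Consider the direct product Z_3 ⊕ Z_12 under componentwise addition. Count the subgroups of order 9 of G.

1

|G| = 36 and 9 | 36, so subgroups of order 9 are possible by Lagrange.
The subgroups of order 9 are: {(0,0), (0,4), (0,8), (1,0), (1,4), (1,8), (2,0), (2,4), (2,8)}.
So G has 1 subgroup of order 9.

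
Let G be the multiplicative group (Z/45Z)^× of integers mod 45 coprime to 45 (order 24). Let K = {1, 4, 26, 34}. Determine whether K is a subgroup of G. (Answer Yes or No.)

No

Closure fails: 34 · 34 = 31 ∉ K. So K is not a subgroup.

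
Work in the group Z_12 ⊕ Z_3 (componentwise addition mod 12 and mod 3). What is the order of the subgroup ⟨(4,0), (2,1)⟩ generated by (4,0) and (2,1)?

|⟨(4,0)⟩| = 3 and |⟨(2,1)⟩| = 6, so |H| is a multiple of lcm(3, 6) = 6 and divides |G| = 36.
Closing under the operation: H = {(0,0), (0,1), (0,2), (2,0), (2,1), (2,2), (4,0), (4,1), (4,2), (6,0), (6,1), (6,2), (8,0), (8,1), (8,2), (10,0), (10,1), (10,2)}, so |H| = 18.

18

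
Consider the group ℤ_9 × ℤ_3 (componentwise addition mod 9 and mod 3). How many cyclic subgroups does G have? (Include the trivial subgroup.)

A cyclic subgroup of order d is generated by each of its φ(d) elements of order d, so the cyclic subgroups of order d number (#elements of order d)/φ(d).
Cyclic subgroups by order — order 1: 1; order 3: 4; order 9: 3.
Total: 8.

8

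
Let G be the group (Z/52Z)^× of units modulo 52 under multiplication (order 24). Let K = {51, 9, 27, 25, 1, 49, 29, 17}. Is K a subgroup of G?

Closure fails: 9 · 51 = 43 ∉ K. So K is not a subgroup.

No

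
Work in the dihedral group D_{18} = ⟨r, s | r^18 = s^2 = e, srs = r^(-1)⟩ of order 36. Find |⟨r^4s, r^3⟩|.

12

|⟨r^4s⟩| = 2 and |⟨r^3⟩| = 6, so |H| is a multiple of lcm(2, 6) = 6 and divides |G| = 36.
Closing under the operation: H = {e, r^3, r^6, r^9, r^12, r^15, rs, r^4s, r^7s, r^10s, r^13s, r^16s}, so |H| = 12.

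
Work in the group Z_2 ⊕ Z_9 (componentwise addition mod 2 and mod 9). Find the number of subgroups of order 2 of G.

|G| = 18 and 2 | 18, so subgroups of order 2 are possible by Lagrange.
The subgroups of order 2 are: {(0,0), (1,0)}.
So G has 1 subgroup of order 2.

1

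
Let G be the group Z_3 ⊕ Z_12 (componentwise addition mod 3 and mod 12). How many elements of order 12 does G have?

An element (a,b) has order lcm(ord(a), ord(b)); count pairs with lcm equal to 12.
Enumerating gives 16 such elements.

16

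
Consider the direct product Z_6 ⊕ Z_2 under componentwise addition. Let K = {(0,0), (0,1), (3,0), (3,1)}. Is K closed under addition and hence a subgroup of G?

|K| = 4 divides |G| = 12, consistent with Lagrange.
K contains the identity, every element's inverse is in K, and K is closed under +: it is a subgroup.

Yes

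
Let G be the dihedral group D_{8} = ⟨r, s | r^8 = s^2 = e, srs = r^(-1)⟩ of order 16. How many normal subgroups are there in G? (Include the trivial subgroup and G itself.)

7

G has 19 subgroups. Checking conjugation-invariance by order — order 1: 1/1 normal; order 2: 1/9 normal; order 4: 1/5 normal; order 8: 3/3 normal; order 16: 1/1 normal.
Total normal subgroups: 7.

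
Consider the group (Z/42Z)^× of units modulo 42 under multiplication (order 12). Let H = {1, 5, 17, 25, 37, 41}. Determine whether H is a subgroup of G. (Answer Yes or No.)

|H| = 6 divides |G| = 12, consistent with Lagrange.
H contains the identity, every element's inverse is in H, and H is closed under ·: it is a subgroup.
In fact H = ⟨17⟩.

Yes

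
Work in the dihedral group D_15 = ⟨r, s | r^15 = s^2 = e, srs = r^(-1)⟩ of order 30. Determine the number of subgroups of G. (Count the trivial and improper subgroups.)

28

|G| = 30, so by Lagrange every subgroup order divides 30. Divisors: 1, 2, 3, 5, 6, 10, 15, 30.
Subgroups by order — order 1: 1; order 2: 15; order 3: 1; order 5: 1; order 6: 5; order 10: 3; order 15: 1; order 30: 1.
Total: 1 + 15 + 1 + 1 + 5 + 3 + 1 + 1 = 28.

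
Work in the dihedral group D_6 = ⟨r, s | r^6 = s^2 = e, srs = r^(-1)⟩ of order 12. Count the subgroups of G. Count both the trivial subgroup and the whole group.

|G| = 12, so by Lagrange every subgroup order divides 12. Divisors: 1, 2, 3, 4, 6, 12.
Subgroups by order — order 1: 1; order 2: 7; order 3: 1; order 4: 3; order 6: 3; order 12: 1.
Total: 1 + 7 + 1 + 3 + 3 + 1 = 16.

16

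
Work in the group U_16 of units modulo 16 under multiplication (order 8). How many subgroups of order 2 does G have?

3

|G| = 8 and 2 | 8, so subgroups of order 2 are possible by Lagrange.
The subgroups of order 2 are: {1, 15}; {1, 7}; {1, 9}.
So G has 3 subgroups of order 2.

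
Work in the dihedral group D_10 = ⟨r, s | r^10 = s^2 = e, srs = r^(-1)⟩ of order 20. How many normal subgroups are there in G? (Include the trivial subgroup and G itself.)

G has 22 subgroups. Checking conjugation-invariance by order — order 1: 1/1 normal; order 2: 1/11 normal; order 4: 0/5 normal; order 5: 1/1 normal; order 10: 3/3 normal; order 20: 1/1 normal.
Total normal subgroups: 7.

7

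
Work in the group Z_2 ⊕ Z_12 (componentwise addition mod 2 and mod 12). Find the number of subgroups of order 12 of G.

3

|G| = 24 and 12 | 24, so subgroups of order 12 are possible by Lagrange.
The subgroups of order 12 are: {(0,0), (0,1), (0,2), (0,3), (0,4), (0,5), (0,6), (0,7), (0,8), (0,9), (0,10), (0,11)}; {(0,0), (0,2), (0,4), (0,6), (0,8), (0,10), (1,0), (1,2), (1,4), (1,6), (1,8), (1,10)}; {(0,0), (0,2), (0,4), (0,6), (0,8), (0,10), (1,1), (1,3), (1,5), (1,7), (1,9), (1,11)}.
So G has 3 subgroups of order 12.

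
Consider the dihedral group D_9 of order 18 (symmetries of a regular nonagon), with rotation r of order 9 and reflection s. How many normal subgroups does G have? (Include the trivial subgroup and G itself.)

G has 16 subgroups. Checking conjugation-invariance by order — order 1: 1/1 normal; order 2: 0/9 normal; order 3: 1/1 normal; order 6: 0/3 normal; order 9: 1/1 normal; order 18: 1/1 normal.
Total normal subgroups: 4.

4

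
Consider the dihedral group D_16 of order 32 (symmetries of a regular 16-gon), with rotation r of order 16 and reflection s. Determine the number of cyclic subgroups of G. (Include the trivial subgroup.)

Each element a generates a cyclic subgroup ⟨a⟩; distinct elements may generate the same one (a cyclic group of order d has φ(d) generators).
Cyclic subgroups by order — order 1: 1; order 2: 17; order 4: 1; order 8: 1; order 16: 1.
Total: 21.

21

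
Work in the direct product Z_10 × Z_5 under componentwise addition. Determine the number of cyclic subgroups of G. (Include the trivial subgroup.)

14

Each element a generates a cyclic subgroup ⟨a⟩; distinct elements may generate the same one (a cyclic group of order d has φ(d) generators).
Cyclic subgroups by order — order 1: 1; order 2: 1; order 5: 6; order 10: 6.
Total: 14.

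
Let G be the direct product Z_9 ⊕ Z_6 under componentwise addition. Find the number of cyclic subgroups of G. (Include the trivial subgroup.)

16

A cyclic subgroup of order d is generated by each of its φ(d) elements of order d, so the cyclic subgroups of order d number (#elements of order d)/φ(d).
Cyclic subgroups by order — order 1: 1; order 2: 1; order 3: 4; order 6: 4; order 9: 3; order 18: 3.
Total: 16.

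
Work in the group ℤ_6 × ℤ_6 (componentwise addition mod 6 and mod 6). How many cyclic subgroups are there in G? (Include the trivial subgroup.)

20

Group the elements of G by the cyclic subgroup they generate; each cyclic subgroup of order d accounts for φ(d) elements.
Cyclic subgroups by order — order 1: 1; order 2: 3; order 3: 4; order 6: 12.
Total: 20.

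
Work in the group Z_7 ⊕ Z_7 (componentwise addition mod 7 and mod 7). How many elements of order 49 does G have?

0

An element (a,b) has order lcm(ord(a), ord(b)); count pairs with lcm equal to 49.
Enumerating gives 0 such elements.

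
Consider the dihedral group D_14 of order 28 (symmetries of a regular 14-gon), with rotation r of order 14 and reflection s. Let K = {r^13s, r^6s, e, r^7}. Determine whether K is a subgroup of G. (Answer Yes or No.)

|K| = 4 divides |G| = 28, consistent with Lagrange.
K contains the identity, every element's inverse is in K, and K is closed under ·: it is a subgroup.

Yes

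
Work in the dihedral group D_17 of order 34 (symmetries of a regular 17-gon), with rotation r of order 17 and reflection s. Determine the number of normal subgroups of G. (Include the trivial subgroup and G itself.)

G has 20 subgroups. Checking conjugation-invariance by order — order 1: 1/1 normal; order 2: 0/17 normal; order 17: 1/1 normal; order 34: 1/1 normal.
Total normal subgroups: 3.

3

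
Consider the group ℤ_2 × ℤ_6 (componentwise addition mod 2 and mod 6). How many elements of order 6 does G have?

An element (a,b) has order lcm(ord(a), ord(b)); count pairs with lcm equal to 6.
Enumerating gives 6 such elements.

6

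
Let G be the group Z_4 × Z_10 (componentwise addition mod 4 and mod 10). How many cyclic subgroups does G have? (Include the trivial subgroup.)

Each element a generates a cyclic subgroup ⟨a⟩; distinct elements may generate the same one (a cyclic group of order d has φ(d) generators).
Cyclic subgroups by order — order 1: 1; order 2: 3; order 4: 2; order 5: 1; order 10: 3; order 20: 2.
Total: 12.

12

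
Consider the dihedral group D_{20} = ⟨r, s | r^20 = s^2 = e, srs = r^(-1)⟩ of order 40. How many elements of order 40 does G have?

No element of G has order 40 (even though 40 | 40).

0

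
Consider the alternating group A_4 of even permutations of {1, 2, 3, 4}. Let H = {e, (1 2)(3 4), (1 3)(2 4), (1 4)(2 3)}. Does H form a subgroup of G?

Yes

|H| = 4 divides |G| = 12, consistent with Lagrange.
H contains the identity, every element's inverse is in H, and H is closed under ∘: it is a subgroup.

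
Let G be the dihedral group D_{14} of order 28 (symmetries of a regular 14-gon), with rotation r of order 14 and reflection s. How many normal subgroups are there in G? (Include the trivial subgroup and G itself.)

7

G has 28 subgroups. Checking conjugation-invariance by order — order 1: 1/1 normal; order 2: 1/15 normal; order 4: 0/7 normal; order 7: 1/1 normal; order 14: 3/3 normal; order 28: 1/1 normal.
Total normal subgroups: 7.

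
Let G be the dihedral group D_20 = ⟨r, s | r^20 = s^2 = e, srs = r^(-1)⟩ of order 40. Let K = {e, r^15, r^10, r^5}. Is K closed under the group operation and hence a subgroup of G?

Yes

|K| = 4 divides |G| = 40, consistent with Lagrange.
K contains the identity, every element's inverse is in K, and K is closed under ·: it is a subgroup.
In fact K = ⟨r^15⟩.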